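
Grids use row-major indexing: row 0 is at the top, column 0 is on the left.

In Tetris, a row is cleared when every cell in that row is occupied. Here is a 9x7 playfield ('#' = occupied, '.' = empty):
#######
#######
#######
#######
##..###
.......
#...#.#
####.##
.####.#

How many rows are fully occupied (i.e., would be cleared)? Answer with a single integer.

Check each row:
  row 0: 0 empty cells -> FULL (clear)
  row 1: 0 empty cells -> FULL (clear)
  row 2: 0 empty cells -> FULL (clear)
  row 3: 0 empty cells -> FULL (clear)
  row 4: 2 empty cells -> not full
  row 5: 7 empty cells -> not full
  row 6: 4 empty cells -> not full
  row 7: 1 empty cell -> not full
  row 8: 2 empty cells -> not full
Total rows cleared: 4

Answer: 4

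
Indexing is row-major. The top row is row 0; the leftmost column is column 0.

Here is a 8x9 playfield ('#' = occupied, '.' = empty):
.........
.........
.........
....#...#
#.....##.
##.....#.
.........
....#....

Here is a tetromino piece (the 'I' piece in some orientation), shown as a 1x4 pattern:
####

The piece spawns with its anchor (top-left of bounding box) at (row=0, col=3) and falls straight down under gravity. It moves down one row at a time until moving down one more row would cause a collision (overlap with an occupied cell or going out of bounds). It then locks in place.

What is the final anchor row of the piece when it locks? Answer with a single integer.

Spawn at (row=0, col=3). Try each row:
  row 0: fits
  row 1: fits
  row 2: fits
  row 3: blocked -> lock at row 2

Answer: 2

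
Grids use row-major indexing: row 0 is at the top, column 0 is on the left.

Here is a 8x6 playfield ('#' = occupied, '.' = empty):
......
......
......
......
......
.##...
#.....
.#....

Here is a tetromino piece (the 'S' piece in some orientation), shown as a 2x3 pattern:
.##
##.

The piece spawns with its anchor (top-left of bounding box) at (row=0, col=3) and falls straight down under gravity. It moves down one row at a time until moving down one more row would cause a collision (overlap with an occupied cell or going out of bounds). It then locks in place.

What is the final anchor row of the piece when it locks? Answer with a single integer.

Spawn at (row=0, col=3). Try each row:
  row 0: fits
  row 1: fits
  row 2: fits
  row 3: fits
  row 4: fits
  row 5: fits
  row 6: fits
  row 7: blocked -> lock at row 6

Answer: 6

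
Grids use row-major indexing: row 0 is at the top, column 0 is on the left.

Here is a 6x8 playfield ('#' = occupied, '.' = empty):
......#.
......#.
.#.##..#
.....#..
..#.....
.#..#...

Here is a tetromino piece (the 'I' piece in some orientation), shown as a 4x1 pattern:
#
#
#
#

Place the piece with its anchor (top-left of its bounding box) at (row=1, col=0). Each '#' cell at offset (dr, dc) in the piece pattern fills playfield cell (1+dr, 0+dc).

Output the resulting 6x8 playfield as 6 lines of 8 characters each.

Answer: ......#.
#.....#.
##.##..#
#....#..
#.#.....
.#..#...

Derivation:
Fill (1+0,0+0) = (1,0)
Fill (1+1,0+0) = (2,0)
Fill (1+2,0+0) = (3,0)
Fill (1+3,0+0) = (4,0)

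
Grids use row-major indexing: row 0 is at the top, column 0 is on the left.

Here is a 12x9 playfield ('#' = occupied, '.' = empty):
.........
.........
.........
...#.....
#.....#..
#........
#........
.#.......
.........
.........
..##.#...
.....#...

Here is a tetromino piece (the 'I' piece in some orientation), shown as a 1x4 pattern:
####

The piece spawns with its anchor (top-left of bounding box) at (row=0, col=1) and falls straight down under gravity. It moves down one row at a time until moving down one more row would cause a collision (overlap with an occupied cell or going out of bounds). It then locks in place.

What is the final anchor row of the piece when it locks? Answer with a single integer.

Spawn at (row=0, col=1). Try each row:
  row 0: fits
  row 1: fits
  row 2: fits
  row 3: blocked -> lock at row 2

Answer: 2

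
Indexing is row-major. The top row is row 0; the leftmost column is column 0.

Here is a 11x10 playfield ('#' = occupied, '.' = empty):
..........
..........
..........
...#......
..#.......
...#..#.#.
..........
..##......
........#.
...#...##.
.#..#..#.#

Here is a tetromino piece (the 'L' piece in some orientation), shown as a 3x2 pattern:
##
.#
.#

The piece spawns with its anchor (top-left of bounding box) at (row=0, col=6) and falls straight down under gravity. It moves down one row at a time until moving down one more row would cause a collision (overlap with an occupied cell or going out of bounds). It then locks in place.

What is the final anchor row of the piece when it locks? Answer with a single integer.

Spawn at (row=0, col=6). Try each row:
  row 0: fits
  row 1: fits
  row 2: fits
  row 3: fits
  row 4: fits
  row 5: blocked -> lock at row 4

Answer: 4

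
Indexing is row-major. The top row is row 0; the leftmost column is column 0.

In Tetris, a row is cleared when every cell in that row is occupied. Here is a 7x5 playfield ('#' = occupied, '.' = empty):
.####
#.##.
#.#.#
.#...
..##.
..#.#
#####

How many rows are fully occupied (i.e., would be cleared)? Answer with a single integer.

Check each row:
  row 0: 1 empty cell -> not full
  row 1: 2 empty cells -> not full
  row 2: 2 empty cells -> not full
  row 3: 4 empty cells -> not full
  row 4: 3 empty cells -> not full
  row 5: 3 empty cells -> not full
  row 6: 0 empty cells -> FULL (clear)
Total rows cleared: 1

Answer: 1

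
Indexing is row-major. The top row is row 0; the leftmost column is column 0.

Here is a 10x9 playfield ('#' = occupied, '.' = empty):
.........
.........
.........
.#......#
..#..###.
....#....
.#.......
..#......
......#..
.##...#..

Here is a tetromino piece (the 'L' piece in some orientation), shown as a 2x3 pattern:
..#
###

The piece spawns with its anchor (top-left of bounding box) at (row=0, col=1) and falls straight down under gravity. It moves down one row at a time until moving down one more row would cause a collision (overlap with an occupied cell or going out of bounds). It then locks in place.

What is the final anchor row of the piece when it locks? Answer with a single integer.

Spawn at (row=0, col=1). Try each row:
  row 0: fits
  row 1: fits
  row 2: blocked -> lock at row 1

Answer: 1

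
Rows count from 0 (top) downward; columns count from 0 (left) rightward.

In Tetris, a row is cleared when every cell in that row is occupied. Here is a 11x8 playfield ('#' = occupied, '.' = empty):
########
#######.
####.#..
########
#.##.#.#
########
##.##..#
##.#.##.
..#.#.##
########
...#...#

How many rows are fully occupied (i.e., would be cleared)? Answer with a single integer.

Check each row:
  row 0: 0 empty cells -> FULL (clear)
  row 1: 1 empty cell -> not full
  row 2: 3 empty cells -> not full
  row 3: 0 empty cells -> FULL (clear)
  row 4: 3 empty cells -> not full
  row 5: 0 empty cells -> FULL (clear)
  row 6: 3 empty cells -> not full
  row 7: 3 empty cells -> not full
  row 8: 4 empty cells -> not full
  row 9: 0 empty cells -> FULL (clear)
  row 10: 6 empty cells -> not full
Total rows cleared: 4

Answer: 4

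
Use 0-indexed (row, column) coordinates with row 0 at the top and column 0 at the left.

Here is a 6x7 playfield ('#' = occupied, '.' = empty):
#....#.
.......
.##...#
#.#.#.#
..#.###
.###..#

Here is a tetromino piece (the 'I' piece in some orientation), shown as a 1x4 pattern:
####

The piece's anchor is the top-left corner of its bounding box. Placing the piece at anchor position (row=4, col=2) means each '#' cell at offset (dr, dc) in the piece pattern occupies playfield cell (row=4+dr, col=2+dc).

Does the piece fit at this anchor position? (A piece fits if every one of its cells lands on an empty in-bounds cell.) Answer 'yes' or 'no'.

Check each piece cell at anchor (4, 2):
  offset (0,0) -> (4,2): occupied ('#') -> FAIL
  offset (0,1) -> (4,3): empty -> OK
  offset (0,2) -> (4,4): occupied ('#') -> FAIL
  offset (0,3) -> (4,5): occupied ('#') -> FAIL
All cells valid: no

Answer: no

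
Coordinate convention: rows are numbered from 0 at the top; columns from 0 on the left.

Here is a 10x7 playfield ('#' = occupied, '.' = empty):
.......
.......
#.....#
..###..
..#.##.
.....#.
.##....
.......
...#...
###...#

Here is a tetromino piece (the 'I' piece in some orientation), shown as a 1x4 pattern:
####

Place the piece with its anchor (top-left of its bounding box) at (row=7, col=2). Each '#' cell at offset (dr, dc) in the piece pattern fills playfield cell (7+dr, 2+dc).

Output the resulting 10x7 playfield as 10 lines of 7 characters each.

Answer: .......
.......
#.....#
..###..
..#.##.
.....#.
.##....
..####.
...#...
###...#

Derivation:
Fill (7+0,2+0) = (7,2)
Fill (7+0,2+1) = (7,3)
Fill (7+0,2+2) = (7,4)
Fill (7+0,2+3) = (7,5)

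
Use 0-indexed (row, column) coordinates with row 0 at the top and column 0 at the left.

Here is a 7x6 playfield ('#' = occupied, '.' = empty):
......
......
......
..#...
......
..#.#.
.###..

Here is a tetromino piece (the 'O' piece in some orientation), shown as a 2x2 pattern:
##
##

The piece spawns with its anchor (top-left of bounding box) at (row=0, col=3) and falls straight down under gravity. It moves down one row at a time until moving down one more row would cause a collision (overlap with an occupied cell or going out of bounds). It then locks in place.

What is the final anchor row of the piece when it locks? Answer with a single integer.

Answer: 3

Derivation:
Spawn at (row=0, col=3). Try each row:
  row 0: fits
  row 1: fits
  row 2: fits
  row 3: fits
  row 4: blocked -> lock at row 3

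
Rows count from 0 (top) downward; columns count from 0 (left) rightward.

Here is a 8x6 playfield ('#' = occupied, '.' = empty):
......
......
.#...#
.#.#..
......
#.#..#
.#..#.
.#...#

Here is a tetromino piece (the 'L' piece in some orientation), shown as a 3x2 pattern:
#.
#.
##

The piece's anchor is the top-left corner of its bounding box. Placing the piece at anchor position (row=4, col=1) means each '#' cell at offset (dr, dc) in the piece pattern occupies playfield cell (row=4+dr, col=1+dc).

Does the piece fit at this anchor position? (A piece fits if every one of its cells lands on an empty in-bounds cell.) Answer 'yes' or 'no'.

Check each piece cell at anchor (4, 1):
  offset (0,0) -> (4,1): empty -> OK
  offset (1,0) -> (5,1): empty -> OK
  offset (2,0) -> (6,1): occupied ('#') -> FAIL
  offset (2,1) -> (6,2): empty -> OK
All cells valid: no

Answer: no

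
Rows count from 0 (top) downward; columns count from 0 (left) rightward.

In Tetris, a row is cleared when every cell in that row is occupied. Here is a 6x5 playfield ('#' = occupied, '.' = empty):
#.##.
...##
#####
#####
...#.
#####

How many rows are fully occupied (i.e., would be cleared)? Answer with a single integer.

Answer: 3

Derivation:
Check each row:
  row 0: 2 empty cells -> not full
  row 1: 3 empty cells -> not full
  row 2: 0 empty cells -> FULL (clear)
  row 3: 0 empty cells -> FULL (clear)
  row 4: 4 empty cells -> not full
  row 5: 0 empty cells -> FULL (clear)
Total rows cleared: 3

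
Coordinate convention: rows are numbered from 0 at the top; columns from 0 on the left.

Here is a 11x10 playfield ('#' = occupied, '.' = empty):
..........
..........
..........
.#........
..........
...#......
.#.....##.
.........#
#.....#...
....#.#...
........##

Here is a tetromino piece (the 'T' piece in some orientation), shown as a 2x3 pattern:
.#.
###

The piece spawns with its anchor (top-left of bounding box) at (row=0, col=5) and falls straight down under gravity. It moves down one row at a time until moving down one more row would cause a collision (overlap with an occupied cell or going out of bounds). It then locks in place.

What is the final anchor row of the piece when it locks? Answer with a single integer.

Answer: 4

Derivation:
Spawn at (row=0, col=5). Try each row:
  row 0: fits
  row 1: fits
  row 2: fits
  row 3: fits
  row 4: fits
  row 5: blocked -> lock at row 4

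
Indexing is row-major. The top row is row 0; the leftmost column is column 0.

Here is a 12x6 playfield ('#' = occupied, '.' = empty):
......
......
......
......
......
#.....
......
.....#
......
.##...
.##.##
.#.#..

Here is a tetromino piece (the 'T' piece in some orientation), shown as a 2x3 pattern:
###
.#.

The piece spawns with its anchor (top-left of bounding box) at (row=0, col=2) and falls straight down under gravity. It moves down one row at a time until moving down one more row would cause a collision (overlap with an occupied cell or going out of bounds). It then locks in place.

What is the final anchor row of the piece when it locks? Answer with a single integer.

Spawn at (row=0, col=2). Try each row:
  row 0: fits
  row 1: fits
  row 2: fits
  row 3: fits
  row 4: fits
  row 5: fits
  row 6: fits
  row 7: fits
  row 8: fits
  row 9: blocked -> lock at row 8

Answer: 8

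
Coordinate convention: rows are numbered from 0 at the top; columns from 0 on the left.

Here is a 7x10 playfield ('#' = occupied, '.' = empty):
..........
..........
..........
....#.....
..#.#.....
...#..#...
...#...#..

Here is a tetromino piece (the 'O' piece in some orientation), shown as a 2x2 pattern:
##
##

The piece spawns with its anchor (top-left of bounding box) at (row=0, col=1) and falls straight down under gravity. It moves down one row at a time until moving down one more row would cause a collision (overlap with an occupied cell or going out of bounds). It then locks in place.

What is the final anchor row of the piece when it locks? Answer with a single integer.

Answer: 2

Derivation:
Spawn at (row=0, col=1). Try each row:
  row 0: fits
  row 1: fits
  row 2: fits
  row 3: blocked -> lock at row 2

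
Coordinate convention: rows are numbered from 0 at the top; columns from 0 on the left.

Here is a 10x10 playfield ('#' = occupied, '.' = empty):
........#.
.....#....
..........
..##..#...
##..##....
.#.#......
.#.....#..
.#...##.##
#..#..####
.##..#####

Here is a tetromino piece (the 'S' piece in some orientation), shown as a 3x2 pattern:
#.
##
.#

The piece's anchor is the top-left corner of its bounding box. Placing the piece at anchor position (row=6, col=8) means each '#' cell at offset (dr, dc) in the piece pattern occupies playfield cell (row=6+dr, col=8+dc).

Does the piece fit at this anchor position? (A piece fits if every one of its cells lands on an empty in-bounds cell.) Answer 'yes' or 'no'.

Check each piece cell at anchor (6, 8):
  offset (0,0) -> (6,8): empty -> OK
  offset (1,0) -> (7,8): occupied ('#') -> FAIL
  offset (1,1) -> (7,9): occupied ('#') -> FAIL
  offset (2,1) -> (8,9): occupied ('#') -> FAIL
All cells valid: no

Answer: no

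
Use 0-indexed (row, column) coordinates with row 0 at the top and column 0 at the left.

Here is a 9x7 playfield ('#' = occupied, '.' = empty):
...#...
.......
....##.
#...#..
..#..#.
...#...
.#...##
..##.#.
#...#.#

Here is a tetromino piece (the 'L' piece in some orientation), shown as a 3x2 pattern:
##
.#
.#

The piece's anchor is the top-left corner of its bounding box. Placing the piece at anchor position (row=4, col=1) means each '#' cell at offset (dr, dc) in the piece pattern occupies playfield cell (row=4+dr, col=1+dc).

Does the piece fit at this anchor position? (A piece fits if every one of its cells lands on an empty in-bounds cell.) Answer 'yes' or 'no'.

Answer: no

Derivation:
Check each piece cell at anchor (4, 1):
  offset (0,0) -> (4,1): empty -> OK
  offset (0,1) -> (4,2): occupied ('#') -> FAIL
  offset (1,1) -> (5,2): empty -> OK
  offset (2,1) -> (6,2): empty -> OK
All cells valid: no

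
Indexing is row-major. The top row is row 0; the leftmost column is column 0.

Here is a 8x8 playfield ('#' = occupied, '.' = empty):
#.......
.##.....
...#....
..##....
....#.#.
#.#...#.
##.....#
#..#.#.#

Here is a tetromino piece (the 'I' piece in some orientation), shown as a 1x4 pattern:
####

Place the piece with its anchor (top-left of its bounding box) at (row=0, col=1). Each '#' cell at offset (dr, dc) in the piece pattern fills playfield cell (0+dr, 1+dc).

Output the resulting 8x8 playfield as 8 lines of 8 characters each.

Answer: #####...
.##.....
...#....
..##....
....#.#.
#.#...#.
##.....#
#..#.#.#

Derivation:
Fill (0+0,1+0) = (0,1)
Fill (0+0,1+1) = (0,2)
Fill (0+0,1+2) = (0,3)
Fill (0+0,1+3) = (0,4)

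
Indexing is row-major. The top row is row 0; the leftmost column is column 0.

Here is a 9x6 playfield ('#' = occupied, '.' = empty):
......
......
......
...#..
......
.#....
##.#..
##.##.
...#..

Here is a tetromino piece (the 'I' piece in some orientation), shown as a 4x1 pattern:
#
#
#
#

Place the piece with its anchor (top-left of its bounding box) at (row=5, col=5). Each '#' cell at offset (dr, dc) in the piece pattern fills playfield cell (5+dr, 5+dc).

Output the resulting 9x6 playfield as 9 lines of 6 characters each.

Answer: ......
......
......
...#..
......
.#...#
##.#.#
##.###
...#.#

Derivation:
Fill (5+0,5+0) = (5,5)
Fill (5+1,5+0) = (6,5)
Fill (5+2,5+0) = (7,5)
Fill (5+3,5+0) = (8,5)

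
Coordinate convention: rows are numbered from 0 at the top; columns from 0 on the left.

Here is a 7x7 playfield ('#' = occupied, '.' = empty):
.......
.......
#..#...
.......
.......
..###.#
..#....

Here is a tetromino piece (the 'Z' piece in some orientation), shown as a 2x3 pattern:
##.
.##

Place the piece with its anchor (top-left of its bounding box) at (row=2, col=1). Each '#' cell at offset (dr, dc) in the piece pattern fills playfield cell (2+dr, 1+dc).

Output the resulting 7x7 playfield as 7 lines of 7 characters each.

Answer: .......
.......
####...
..##...
.......
..###.#
..#....

Derivation:
Fill (2+0,1+0) = (2,1)
Fill (2+0,1+1) = (2,2)
Fill (2+1,1+1) = (3,2)
Fill (2+1,1+2) = (3,3)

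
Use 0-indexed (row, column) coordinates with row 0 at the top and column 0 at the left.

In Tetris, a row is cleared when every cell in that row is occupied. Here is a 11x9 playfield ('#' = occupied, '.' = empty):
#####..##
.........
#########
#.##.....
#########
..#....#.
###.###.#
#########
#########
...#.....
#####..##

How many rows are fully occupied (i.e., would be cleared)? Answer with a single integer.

Answer: 4

Derivation:
Check each row:
  row 0: 2 empty cells -> not full
  row 1: 9 empty cells -> not full
  row 2: 0 empty cells -> FULL (clear)
  row 3: 6 empty cells -> not full
  row 4: 0 empty cells -> FULL (clear)
  row 5: 7 empty cells -> not full
  row 6: 2 empty cells -> not full
  row 7: 0 empty cells -> FULL (clear)
  row 8: 0 empty cells -> FULL (clear)
  row 9: 8 empty cells -> not full
  row 10: 2 empty cells -> not full
Total rows cleared: 4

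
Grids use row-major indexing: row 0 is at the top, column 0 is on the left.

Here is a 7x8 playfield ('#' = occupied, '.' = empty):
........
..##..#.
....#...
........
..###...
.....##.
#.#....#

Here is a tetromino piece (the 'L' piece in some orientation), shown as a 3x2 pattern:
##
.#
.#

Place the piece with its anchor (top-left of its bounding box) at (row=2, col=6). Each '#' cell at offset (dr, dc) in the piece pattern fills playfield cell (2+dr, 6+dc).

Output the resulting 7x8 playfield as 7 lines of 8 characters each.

Fill (2+0,6+0) = (2,6)
Fill (2+0,6+1) = (2,7)
Fill (2+1,6+1) = (3,7)
Fill (2+2,6+1) = (4,7)

Answer: ........
..##..#.
....#.##
.......#
..###..#
.....##.
#.#....#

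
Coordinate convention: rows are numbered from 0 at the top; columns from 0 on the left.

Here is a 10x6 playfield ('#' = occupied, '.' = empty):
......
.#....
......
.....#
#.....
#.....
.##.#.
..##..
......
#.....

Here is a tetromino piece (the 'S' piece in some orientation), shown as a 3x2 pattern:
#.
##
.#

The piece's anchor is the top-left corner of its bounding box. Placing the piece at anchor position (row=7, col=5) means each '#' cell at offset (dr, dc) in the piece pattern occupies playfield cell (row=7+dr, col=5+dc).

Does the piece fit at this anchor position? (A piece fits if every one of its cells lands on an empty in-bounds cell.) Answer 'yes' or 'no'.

Check each piece cell at anchor (7, 5):
  offset (0,0) -> (7,5): empty -> OK
  offset (1,0) -> (8,5): empty -> OK
  offset (1,1) -> (8,6): out of bounds -> FAIL
  offset (2,1) -> (9,6): out of bounds -> FAIL
All cells valid: no

Answer: no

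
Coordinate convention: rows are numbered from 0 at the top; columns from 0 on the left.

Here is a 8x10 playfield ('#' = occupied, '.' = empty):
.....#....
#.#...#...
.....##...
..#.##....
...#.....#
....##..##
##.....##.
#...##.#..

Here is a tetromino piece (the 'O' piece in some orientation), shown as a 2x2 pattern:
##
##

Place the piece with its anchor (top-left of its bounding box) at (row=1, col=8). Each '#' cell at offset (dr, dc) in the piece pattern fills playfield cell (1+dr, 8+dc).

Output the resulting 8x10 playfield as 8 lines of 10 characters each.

Fill (1+0,8+0) = (1,8)
Fill (1+0,8+1) = (1,9)
Fill (1+1,8+0) = (2,8)
Fill (1+1,8+1) = (2,9)

Answer: .....#....
#.#...#.##
.....##.##
..#.##....
...#.....#
....##..##
##.....##.
#...##.#..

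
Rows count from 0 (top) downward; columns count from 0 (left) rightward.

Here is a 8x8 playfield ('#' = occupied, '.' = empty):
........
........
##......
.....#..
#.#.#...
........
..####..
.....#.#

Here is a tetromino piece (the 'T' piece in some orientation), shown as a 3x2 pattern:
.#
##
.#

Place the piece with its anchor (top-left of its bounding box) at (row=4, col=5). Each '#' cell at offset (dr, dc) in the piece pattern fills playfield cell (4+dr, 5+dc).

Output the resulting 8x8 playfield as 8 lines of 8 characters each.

Answer: ........
........
##......
.....#..
#.#.#.#.
.....##.
..#####.
.....#.#

Derivation:
Fill (4+0,5+1) = (4,6)
Fill (4+1,5+0) = (5,5)
Fill (4+1,5+1) = (5,6)
Fill (4+2,5+1) = (6,6)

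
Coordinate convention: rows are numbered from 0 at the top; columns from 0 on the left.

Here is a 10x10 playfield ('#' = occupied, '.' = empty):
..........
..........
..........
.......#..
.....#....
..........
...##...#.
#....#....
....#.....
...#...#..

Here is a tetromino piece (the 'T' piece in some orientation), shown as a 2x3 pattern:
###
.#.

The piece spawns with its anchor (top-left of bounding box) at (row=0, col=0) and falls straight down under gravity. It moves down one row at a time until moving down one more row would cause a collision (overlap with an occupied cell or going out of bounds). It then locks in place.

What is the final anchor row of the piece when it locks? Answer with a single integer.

Answer: 6

Derivation:
Spawn at (row=0, col=0). Try each row:
  row 0: fits
  row 1: fits
  row 2: fits
  row 3: fits
  row 4: fits
  row 5: fits
  row 6: fits
  row 7: blocked -> lock at row 6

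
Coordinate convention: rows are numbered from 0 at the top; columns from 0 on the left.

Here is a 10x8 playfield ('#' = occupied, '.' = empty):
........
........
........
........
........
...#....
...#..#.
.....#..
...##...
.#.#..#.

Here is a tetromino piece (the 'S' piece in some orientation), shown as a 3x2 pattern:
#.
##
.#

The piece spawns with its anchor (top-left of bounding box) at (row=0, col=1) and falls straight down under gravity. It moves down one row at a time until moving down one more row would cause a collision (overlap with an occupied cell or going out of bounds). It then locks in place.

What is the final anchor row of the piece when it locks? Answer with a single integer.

Answer: 7

Derivation:
Spawn at (row=0, col=1). Try each row:
  row 0: fits
  row 1: fits
  row 2: fits
  row 3: fits
  row 4: fits
  row 5: fits
  row 6: fits
  row 7: fits
  row 8: blocked -> lock at row 7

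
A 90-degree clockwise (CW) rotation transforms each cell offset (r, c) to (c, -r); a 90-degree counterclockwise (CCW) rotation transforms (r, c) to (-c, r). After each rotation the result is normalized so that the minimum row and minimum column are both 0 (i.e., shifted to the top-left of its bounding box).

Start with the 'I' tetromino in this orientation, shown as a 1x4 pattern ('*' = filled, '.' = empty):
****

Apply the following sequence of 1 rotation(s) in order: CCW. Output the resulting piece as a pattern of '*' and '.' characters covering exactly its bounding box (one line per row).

Start:
****
After rotation 1 (CCW):
*
*
*
*

Answer: *
*
*
*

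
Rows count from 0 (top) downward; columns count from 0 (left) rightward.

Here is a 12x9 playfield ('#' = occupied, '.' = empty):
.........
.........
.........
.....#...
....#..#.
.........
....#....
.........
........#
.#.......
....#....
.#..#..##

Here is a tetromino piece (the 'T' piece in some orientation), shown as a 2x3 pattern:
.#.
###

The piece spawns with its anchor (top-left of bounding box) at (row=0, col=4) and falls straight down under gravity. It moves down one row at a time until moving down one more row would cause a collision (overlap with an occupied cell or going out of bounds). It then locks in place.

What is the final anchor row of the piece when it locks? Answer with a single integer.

Spawn at (row=0, col=4). Try each row:
  row 0: fits
  row 1: fits
  row 2: blocked -> lock at row 1

Answer: 1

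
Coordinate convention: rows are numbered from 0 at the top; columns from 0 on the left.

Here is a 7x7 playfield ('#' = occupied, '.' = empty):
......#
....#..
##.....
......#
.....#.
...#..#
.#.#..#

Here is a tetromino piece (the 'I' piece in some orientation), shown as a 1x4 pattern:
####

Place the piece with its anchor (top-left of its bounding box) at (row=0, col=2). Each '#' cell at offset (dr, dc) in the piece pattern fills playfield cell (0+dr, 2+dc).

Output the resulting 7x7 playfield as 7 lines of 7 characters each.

Answer: ..#####
....#..
##.....
......#
.....#.
...#..#
.#.#..#

Derivation:
Fill (0+0,2+0) = (0,2)
Fill (0+0,2+1) = (0,3)
Fill (0+0,2+2) = (0,4)
Fill (0+0,2+3) = (0,5)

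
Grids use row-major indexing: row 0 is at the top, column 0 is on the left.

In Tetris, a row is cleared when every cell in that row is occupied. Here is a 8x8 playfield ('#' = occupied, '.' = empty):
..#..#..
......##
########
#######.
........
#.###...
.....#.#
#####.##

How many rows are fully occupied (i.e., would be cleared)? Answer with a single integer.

Check each row:
  row 0: 6 empty cells -> not full
  row 1: 6 empty cells -> not full
  row 2: 0 empty cells -> FULL (clear)
  row 3: 1 empty cell -> not full
  row 4: 8 empty cells -> not full
  row 5: 4 empty cells -> not full
  row 6: 6 empty cells -> not full
  row 7: 1 empty cell -> not full
Total rows cleared: 1

Answer: 1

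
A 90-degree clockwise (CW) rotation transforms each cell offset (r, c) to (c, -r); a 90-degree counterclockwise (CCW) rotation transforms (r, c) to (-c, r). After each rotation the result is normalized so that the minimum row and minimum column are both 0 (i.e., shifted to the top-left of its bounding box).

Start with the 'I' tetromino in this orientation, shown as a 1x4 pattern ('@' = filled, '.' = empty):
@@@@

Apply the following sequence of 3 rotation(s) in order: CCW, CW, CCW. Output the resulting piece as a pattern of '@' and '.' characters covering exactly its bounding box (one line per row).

Answer: @
@
@
@

Derivation:
Start:
@@@@
After rotation 1 (CCW):
@
@
@
@
After rotation 2 (CW):
@@@@
After rotation 3 (CCW):
@
@
@
@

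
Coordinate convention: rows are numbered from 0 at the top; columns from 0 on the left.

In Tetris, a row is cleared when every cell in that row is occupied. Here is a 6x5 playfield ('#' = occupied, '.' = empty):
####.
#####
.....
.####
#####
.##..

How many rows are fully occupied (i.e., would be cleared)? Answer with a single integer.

Answer: 2

Derivation:
Check each row:
  row 0: 1 empty cell -> not full
  row 1: 0 empty cells -> FULL (clear)
  row 2: 5 empty cells -> not full
  row 3: 1 empty cell -> not full
  row 4: 0 empty cells -> FULL (clear)
  row 5: 3 empty cells -> not full
Total rows cleared: 2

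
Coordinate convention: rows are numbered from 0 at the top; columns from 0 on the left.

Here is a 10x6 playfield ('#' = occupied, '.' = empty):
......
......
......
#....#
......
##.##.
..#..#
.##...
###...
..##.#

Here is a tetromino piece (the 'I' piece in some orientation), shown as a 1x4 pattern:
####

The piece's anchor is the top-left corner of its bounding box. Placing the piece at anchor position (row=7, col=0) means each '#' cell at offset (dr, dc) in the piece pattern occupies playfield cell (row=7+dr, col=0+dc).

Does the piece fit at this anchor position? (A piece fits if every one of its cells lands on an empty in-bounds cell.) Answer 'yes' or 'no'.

Answer: no

Derivation:
Check each piece cell at anchor (7, 0):
  offset (0,0) -> (7,0): empty -> OK
  offset (0,1) -> (7,1): occupied ('#') -> FAIL
  offset (0,2) -> (7,2): occupied ('#') -> FAIL
  offset (0,3) -> (7,3): empty -> OK
All cells valid: no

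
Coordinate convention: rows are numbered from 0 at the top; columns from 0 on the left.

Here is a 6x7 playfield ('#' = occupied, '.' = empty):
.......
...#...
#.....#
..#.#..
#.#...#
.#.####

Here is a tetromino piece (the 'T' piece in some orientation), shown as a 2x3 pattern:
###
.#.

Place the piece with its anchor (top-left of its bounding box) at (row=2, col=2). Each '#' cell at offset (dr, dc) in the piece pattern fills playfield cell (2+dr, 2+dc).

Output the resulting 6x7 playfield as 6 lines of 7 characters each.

Fill (2+0,2+0) = (2,2)
Fill (2+0,2+1) = (2,3)
Fill (2+0,2+2) = (2,4)
Fill (2+1,2+1) = (3,3)

Answer: .......
...#...
#.###.#
..###..
#.#...#
.#.####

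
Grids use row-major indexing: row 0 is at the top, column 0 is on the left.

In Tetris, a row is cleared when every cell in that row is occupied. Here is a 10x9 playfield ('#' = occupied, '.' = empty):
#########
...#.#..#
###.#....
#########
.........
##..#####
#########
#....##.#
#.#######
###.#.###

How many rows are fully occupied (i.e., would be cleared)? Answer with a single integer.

Answer: 3

Derivation:
Check each row:
  row 0: 0 empty cells -> FULL (clear)
  row 1: 6 empty cells -> not full
  row 2: 5 empty cells -> not full
  row 3: 0 empty cells -> FULL (clear)
  row 4: 9 empty cells -> not full
  row 5: 2 empty cells -> not full
  row 6: 0 empty cells -> FULL (clear)
  row 7: 5 empty cells -> not full
  row 8: 1 empty cell -> not full
  row 9: 2 empty cells -> not full
Total rows cleared: 3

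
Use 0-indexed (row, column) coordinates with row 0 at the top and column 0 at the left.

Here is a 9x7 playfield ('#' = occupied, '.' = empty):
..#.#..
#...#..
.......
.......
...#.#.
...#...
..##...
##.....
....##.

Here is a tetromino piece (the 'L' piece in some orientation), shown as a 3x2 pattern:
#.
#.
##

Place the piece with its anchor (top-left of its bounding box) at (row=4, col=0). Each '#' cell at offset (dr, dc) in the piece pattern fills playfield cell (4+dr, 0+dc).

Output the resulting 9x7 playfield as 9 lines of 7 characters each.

Answer: ..#.#..
#...#..
.......
.......
#..#.#.
#..#...
####...
##.....
....##.

Derivation:
Fill (4+0,0+0) = (4,0)
Fill (4+1,0+0) = (5,0)
Fill (4+2,0+0) = (6,0)
Fill (4+2,0+1) = (6,1)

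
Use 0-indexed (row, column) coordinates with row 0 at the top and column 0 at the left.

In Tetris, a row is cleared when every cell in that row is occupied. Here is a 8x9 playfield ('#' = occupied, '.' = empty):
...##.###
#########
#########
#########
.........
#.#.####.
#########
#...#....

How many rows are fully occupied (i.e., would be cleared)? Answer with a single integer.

Check each row:
  row 0: 4 empty cells -> not full
  row 1: 0 empty cells -> FULL (clear)
  row 2: 0 empty cells -> FULL (clear)
  row 3: 0 empty cells -> FULL (clear)
  row 4: 9 empty cells -> not full
  row 5: 3 empty cells -> not full
  row 6: 0 empty cells -> FULL (clear)
  row 7: 7 empty cells -> not full
Total rows cleared: 4

Answer: 4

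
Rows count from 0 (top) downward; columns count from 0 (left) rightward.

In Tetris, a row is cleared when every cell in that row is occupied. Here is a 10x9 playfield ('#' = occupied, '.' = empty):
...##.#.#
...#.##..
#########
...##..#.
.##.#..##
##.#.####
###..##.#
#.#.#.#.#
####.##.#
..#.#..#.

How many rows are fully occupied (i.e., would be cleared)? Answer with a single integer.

Answer: 1

Derivation:
Check each row:
  row 0: 5 empty cells -> not full
  row 1: 6 empty cells -> not full
  row 2: 0 empty cells -> FULL (clear)
  row 3: 6 empty cells -> not full
  row 4: 4 empty cells -> not full
  row 5: 2 empty cells -> not full
  row 6: 3 empty cells -> not full
  row 7: 4 empty cells -> not full
  row 8: 2 empty cells -> not full
  row 9: 6 empty cells -> not full
Total rows cleared: 1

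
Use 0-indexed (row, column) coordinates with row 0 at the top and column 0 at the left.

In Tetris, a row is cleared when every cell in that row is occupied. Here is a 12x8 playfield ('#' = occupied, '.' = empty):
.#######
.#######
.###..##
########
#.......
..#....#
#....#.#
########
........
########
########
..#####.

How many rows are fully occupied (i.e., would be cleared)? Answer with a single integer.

Answer: 4

Derivation:
Check each row:
  row 0: 1 empty cell -> not full
  row 1: 1 empty cell -> not full
  row 2: 3 empty cells -> not full
  row 3: 0 empty cells -> FULL (clear)
  row 4: 7 empty cells -> not full
  row 5: 6 empty cells -> not full
  row 6: 5 empty cells -> not full
  row 7: 0 empty cells -> FULL (clear)
  row 8: 8 empty cells -> not full
  row 9: 0 empty cells -> FULL (clear)
  row 10: 0 empty cells -> FULL (clear)
  row 11: 3 empty cells -> not full
Total rows cleared: 4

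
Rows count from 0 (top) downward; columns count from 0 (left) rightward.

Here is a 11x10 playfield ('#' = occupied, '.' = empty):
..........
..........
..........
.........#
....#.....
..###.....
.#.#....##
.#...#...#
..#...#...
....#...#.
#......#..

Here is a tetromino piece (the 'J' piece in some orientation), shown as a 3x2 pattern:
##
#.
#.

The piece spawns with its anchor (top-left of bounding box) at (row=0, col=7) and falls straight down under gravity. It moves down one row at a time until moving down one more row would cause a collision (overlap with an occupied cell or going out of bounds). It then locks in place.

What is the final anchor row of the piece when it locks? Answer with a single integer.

Answer: 5

Derivation:
Spawn at (row=0, col=7). Try each row:
  row 0: fits
  row 1: fits
  row 2: fits
  row 3: fits
  row 4: fits
  row 5: fits
  row 6: blocked -> lock at row 5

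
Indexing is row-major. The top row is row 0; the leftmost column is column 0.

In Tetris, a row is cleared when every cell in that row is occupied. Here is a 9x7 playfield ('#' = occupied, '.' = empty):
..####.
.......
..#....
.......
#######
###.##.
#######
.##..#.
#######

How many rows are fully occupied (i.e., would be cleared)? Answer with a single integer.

Answer: 3

Derivation:
Check each row:
  row 0: 3 empty cells -> not full
  row 1: 7 empty cells -> not full
  row 2: 6 empty cells -> not full
  row 3: 7 empty cells -> not full
  row 4: 0 empty cells -> FULL (clear)
  row 5: 2 empty cells -> not full
  row 6: 0 empty cells -> FULL (clear)
  row 7: 4 empty cells -> not full
  row 8: 0 empty cells -> FULL (clear)
Total rows cleared: 3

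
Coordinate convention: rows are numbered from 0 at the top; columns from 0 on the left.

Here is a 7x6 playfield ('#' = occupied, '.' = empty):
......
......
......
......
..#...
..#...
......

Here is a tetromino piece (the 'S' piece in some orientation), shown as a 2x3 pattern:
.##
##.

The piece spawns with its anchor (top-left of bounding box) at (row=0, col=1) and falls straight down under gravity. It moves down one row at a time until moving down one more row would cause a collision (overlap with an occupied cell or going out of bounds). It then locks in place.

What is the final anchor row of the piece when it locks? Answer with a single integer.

Answer: 2

Derivation:
Spawn at (row=0, col=1). Try each row:
  row 0: fits
  row 1: fits
  row 2: fits
  row 3: blocked -> lock at row 2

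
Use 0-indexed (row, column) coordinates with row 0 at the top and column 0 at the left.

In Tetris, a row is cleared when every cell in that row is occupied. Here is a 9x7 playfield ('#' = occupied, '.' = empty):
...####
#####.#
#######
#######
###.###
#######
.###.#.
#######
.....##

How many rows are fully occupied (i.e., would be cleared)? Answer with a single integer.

Check each row:
  row 0: 3 empty cells -> not full
  row 1: 1 empty cell -> not full
  row 2: 0 empty cells -> FULL (clear)
  row 3: 0 empty cells -> FULL (clear)
  row 4: 1 empty cell -> not full
  row 5: 0 empty cells -> FULL (clear)
  row 6: 3 empty cells -> not full
  row 7: 0 empty cells -> FULL (clear)
  row 8: 5 empty cells -> not full
Total rows cleared: 4

Answer: 4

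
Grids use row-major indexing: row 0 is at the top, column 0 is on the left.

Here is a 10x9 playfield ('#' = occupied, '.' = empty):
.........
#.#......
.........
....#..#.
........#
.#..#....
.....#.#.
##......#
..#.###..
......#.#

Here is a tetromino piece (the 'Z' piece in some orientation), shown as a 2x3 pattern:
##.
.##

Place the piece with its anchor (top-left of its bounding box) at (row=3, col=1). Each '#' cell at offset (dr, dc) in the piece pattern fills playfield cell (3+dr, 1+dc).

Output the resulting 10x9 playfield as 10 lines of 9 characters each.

Fill (3+0,1+0) = (3,1)
Fill (3+0,1+1) = (3,2)
Fill (3+1,1+1) = (4,2)
Fill (3+1,1+2) = (4,3)

Answer: .........
#.#......
.........
.##.#..#.
..##....#
.#..#....
.....#.#.
##......#
..#.###..
......#.#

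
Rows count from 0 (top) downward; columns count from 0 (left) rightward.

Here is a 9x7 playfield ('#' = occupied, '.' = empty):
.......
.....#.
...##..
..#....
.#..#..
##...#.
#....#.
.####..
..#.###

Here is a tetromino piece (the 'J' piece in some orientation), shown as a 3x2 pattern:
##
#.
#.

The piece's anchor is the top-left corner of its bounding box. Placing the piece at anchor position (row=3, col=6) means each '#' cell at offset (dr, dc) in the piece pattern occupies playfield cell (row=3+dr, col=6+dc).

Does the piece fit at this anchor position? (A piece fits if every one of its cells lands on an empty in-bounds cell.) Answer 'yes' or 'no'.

Answer: no

Derivation:
Check each piece cell at anchor (3, 6):
  offset (0,0) -> (3,6): empty -> OK
  offset (0,1) -> (3,7): out of bounds -> FAIL
  offset (1,0) -> (4,6): empty -> OK
  offset (2,0) -> (5,6): empty -> OK
All cells valid: no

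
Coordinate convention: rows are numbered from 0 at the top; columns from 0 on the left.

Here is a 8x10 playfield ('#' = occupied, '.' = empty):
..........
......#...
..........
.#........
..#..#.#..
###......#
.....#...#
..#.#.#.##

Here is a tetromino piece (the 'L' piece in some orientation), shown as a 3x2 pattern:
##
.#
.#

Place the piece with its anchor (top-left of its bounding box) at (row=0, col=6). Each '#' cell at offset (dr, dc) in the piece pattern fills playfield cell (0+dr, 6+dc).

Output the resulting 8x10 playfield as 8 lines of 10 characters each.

Answer: ......##..
......##..
.......#..
.#........
..#..#.#..
###......#
.....#...#
..#.#.#.##

Derivation:
Fill (0+0,6+0) = (0,6)
Fill (0+0,6+1) = (0,7)
Fill (0+1,6+1) = (1,7)
Fill (0+2,6+1) = (2,7)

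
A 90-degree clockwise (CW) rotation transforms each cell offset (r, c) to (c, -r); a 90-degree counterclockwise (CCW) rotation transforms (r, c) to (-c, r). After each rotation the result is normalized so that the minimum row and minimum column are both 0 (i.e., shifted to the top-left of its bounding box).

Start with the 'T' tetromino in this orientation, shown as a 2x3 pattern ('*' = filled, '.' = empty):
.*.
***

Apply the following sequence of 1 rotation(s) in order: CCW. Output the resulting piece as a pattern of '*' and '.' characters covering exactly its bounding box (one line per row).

Answer: .*
**
.*

Derivation:
Start:
.*.
***
After rotation 1 (CCW):
.*
**
.*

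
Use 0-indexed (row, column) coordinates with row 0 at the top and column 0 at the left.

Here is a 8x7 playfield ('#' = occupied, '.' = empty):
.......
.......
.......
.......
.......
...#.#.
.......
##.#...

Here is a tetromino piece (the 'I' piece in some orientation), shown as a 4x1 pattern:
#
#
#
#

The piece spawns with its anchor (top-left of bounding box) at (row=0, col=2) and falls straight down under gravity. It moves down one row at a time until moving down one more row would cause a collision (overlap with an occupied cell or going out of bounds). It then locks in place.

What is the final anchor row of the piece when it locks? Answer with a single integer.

Answer: 4

Derivation:
Spawn at (row=0, col=2). Try each row:
  row 0: fits
  row 1: fits
  row 2: fits
  row 3: fits
  row 4: fits
  row 5: blocked -> lock at row 4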